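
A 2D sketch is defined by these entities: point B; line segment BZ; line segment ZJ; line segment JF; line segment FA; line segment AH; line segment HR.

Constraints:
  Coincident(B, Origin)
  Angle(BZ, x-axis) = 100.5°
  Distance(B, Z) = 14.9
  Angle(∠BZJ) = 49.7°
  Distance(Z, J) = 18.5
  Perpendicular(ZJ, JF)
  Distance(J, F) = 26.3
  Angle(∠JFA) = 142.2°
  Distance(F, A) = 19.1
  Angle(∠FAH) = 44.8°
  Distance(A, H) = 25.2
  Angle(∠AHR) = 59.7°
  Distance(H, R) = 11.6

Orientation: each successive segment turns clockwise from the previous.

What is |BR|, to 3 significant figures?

10.7

B is at the origin; BZ runs at 100.5° with length 14.9, so Z = (-2.72, 14.7). ∠BZJ = 49.7° gives ZJ at -29.8° from the x-axis; with |ZJ| = 18.5, J = (13.3, 5.46). ZJ ⟂ JF, so JF runs at -120°; with |JF| = 26.3, F = (0.268, -17.4). ∠JFA = 142.2° gives FA at -158° from the x-axis; with |FA| = 19.1, A = (-17.4, -24.6). ∠FAH = 44.8° gives AH at 67.2° from the x-axis; with |AH| = 25.2, H = (-7.63, -1.41). ∠AHR = 59.7° gives HR at -53.1° from the x-axis; with |HR| = 11.6, R = (-0.661, -10.7). Then |BR| = |R − B| = 10.7.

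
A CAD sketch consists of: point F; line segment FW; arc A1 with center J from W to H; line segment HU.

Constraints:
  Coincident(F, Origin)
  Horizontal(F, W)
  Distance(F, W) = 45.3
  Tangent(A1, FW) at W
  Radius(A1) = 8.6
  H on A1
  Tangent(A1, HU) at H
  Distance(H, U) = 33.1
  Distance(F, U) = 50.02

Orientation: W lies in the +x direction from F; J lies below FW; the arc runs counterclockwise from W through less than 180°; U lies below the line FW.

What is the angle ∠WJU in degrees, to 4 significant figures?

154.7°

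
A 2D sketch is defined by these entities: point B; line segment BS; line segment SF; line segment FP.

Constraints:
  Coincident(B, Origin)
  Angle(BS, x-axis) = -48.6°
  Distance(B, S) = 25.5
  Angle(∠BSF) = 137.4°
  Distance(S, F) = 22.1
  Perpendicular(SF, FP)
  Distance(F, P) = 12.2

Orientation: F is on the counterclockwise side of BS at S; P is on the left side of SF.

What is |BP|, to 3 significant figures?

41.2

B is at the origin; BS runs at -48.6° with length 25.5, so S = 25.5·(cos -48.6°, sin -48.6°) = (16.9, -19.1). ∠BSF = 137.4°, so SF runs at -48.6° + (180° − 137.4°) = -6.00° from the x-axis; with |SF| = 22.1, F = S + 22.1·(cos -6.00°, sin -6.00°) = (38.8, -21.4). SF is perpendicular to FP; with |FP| = 12.2 on the left of SF, P = F + 12.2·(0.105, 0.995) = (40.1, -9.30). Then |BP| = |P − B| = 41.2.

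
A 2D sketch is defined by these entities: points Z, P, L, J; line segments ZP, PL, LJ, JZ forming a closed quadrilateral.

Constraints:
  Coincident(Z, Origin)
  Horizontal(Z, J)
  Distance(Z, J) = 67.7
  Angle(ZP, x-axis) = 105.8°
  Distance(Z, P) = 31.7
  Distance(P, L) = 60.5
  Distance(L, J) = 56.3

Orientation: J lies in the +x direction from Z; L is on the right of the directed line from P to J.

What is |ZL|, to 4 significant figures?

29.64

Z is at the origin; Z and J share the same y with |ZJ| = 67.7 and J in +x, so J = (67.7, 0). ZP runs at 105.8° with |ZP| = 31.7, so P = (-8.631, 30.50). L is determined by |PL| = 60.5 and |LJ| = 56.3 together: it lies at the intersection of circle(P, 60.5) and circle(J, 56.3). With |PJ| = 82.20, the foot of the radical line on PJ is 44.08 from P and the perpendicular offset is √(60.5² − 44.08²) = 41.43. Taking the right-of-PJ solution: L = (16.93, -24.33).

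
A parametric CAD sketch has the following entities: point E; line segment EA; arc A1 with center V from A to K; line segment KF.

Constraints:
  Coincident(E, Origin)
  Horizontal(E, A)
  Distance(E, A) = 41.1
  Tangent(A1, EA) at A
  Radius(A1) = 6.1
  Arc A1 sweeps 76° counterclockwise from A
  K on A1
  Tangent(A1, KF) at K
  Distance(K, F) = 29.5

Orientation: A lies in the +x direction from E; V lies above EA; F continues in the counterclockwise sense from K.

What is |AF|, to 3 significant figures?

35.7

E is at the origin; E and A share the same y with |EA| = 41.1 and A on the +x side, so A = (41.1, 0.00). A1 meets EA tangentially, so VA is at right angles to EA, so V = A + (0, 6.1) = (41.1, 6.10). On A1, A sits at bearing -90° from V; a 76° counterclockwise sweep puts K at bearing -14°, so K = V + 6.1·(cos -14°, sin -14°) = (47.0, 4.62). A1 meets KF tangentially, so VK is at right angles to KF, so KF runs along (−sin -14°, cos -14°); with |KF| = 29.5, F = (54.2, 33.2). Then |AF| = |F − A| = 35.7.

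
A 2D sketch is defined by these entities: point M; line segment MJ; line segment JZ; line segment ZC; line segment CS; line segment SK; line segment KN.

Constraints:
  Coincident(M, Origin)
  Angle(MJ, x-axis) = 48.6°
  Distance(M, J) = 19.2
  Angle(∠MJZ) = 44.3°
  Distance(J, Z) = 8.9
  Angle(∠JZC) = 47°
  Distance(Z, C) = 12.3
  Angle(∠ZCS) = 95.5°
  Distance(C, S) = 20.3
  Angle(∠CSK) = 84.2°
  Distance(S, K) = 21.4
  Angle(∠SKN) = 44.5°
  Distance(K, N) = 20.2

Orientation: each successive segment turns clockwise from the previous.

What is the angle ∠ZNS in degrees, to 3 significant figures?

155°

M is at the origin; MJ runs at 48.6° with length 19.2, so J = (12.7, 14.4). ∠MJZ = 44.3° gives JZ at -87.1° from the x-axis; with |JZ| = 8.9, Z = (13.1, 5.51). ∠JZC = 47.0° gives ZC at 140° from the x-axis; with |ZC| = 12.3, C = (3.74, 13.4). ∠ZCS = 95.5° gives CS at 55.4° from the x-axis; with |CS| = 20.3, S = (15.3, 30.1). ∠CSK = 84.2° gives SK at -40.4° from the x-axis; with |SK| = 21.4, K = (31.6, 16.3). ∠SKN = 44.5° gives KN at -176° from the x-axis; with |KN| = 20.2, N = (11.4, 14.8). Then cos ∠ZNS = NZ·NS / (|NZ||NS|), giving 155°.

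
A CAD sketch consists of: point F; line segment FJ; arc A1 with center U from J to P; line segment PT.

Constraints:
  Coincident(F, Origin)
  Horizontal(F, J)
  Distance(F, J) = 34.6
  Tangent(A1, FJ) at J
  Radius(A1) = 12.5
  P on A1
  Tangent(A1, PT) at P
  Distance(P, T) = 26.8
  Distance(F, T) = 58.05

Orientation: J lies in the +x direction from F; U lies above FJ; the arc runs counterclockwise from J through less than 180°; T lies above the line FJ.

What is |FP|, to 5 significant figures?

49.226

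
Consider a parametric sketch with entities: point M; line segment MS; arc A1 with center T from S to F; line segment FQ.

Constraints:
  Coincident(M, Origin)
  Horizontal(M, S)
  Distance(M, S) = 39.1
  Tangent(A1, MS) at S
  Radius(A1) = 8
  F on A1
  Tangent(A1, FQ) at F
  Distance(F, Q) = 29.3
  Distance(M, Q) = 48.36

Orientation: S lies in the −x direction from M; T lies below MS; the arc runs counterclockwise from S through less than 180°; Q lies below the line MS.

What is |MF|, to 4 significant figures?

47.53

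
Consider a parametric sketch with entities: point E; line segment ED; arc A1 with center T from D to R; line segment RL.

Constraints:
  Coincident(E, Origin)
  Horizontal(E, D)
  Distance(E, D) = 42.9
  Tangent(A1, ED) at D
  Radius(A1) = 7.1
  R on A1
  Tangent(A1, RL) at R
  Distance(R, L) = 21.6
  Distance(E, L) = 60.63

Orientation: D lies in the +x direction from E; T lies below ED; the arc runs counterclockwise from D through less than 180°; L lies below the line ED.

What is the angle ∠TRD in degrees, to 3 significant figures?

20.7°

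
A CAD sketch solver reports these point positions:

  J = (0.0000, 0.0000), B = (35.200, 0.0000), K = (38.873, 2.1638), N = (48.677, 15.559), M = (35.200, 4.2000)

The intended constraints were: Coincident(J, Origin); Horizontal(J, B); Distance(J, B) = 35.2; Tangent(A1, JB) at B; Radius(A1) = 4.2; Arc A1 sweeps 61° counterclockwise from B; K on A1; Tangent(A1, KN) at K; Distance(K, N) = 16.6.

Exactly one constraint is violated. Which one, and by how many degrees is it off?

Tangent(A1, KN) at K — off by 7.20°.

J = (0.00, 0.00) ✓; J.y = 0.00, B.y = 0.00 ✓; |JB| = 35.20 ✓; ∠(MB, BJ) = 90.00° ✓; |MB| = 4.200 ✓; bearing(M→K) − bearing(M→B) = 61.00° ✓; |MK| = 4.200 ✓; ∠(MK, KN) = 97.20° ✗; |KN| = 16.60 ✓.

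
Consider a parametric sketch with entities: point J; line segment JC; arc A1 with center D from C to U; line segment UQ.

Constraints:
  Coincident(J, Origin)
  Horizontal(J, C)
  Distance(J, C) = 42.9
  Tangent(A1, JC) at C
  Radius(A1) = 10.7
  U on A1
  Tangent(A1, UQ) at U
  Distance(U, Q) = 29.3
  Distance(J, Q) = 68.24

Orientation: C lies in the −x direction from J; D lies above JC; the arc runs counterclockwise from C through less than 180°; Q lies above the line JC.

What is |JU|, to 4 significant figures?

39.75

J is at the origin; JC is horizontal with |JC| = 42.9 and C on the −x side, so C = (-42.90, 0.000). Tangency of A1 to JC means the radius DC is perpendicular to JC, so D = C + (0, 10.7) = (-42.90, 10.70). Since DU ⟂ UQ (tangency), |DQ| = √(10.7² + 29.3²) = 31.19 regardless of where U sits on A1. So Q lies on both circle(J, 68.24) and circle(D, 31.19); the above-JC intersection is Q = (-55.99, 39.01). U is the foot of the tangent from Q: U = (-35.32, 18.25).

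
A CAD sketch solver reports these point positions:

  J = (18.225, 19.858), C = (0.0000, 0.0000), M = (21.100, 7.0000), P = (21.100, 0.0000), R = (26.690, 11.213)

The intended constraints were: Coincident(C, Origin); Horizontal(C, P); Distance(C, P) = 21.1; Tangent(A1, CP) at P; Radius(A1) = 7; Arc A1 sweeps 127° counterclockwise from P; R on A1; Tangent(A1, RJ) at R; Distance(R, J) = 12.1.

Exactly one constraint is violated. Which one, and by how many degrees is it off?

Tangent(A1, RJ) at R — off by 7.39°.

C = (0.00, 0.00) ✓; C.y = 0.00, P.y = 0.00 ✓; |CP| = 21.10 ✓; ∠(MP, PC) = 90.00° ✓; |MP| = 7.000 ✓; bearing(M→R) − bearing(M→P) = 127.0° ✓; |MR| = 7.000 ✓; ∠(MR, RJ) = 82.61° ✗; |RJ| = 12.10 ✓.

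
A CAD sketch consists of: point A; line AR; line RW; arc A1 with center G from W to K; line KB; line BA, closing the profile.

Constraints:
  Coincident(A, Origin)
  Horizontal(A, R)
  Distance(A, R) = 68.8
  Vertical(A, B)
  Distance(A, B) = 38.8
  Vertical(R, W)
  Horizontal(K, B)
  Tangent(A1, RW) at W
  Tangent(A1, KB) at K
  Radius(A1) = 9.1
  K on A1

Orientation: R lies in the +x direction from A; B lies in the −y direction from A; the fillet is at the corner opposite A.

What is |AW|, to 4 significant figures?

74.94

A is at the origin; A and R share the same y with |AR| = 68.8 and R on the +x side, so R = (68.80, 0.000). AB is vertical with |AB| = 38.8 and B on the −y side, so B = (0.000, -38.80). The virtual corner opposite A is at (68.80, -38.80). The tangent condition forces GW to be normal to RW and tangency of A1 to KB means the radius GK is perpendicular to KB, with radius 9.1, so the center G sits 9.1 in from both sides at G = (59.70, -29.70). That places the tangent points at W = (68.80, -29.70) on RW and K = (59.70, -38.80) on KB. Then |AW| = |W − A| = 74.94.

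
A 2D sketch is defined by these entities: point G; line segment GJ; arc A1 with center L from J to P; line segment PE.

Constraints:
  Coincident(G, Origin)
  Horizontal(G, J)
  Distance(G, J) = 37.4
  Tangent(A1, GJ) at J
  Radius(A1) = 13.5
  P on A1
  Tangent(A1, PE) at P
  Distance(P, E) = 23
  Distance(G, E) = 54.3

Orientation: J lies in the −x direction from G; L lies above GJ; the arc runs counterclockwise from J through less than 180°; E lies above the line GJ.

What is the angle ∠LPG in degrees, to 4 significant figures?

113.4°

Checks: |LP| = 13.50 ✓; ∠(LP, PE) = 90.00° ✓; |PE| = 23.00 ✓; |GE| = 54.30 ✓.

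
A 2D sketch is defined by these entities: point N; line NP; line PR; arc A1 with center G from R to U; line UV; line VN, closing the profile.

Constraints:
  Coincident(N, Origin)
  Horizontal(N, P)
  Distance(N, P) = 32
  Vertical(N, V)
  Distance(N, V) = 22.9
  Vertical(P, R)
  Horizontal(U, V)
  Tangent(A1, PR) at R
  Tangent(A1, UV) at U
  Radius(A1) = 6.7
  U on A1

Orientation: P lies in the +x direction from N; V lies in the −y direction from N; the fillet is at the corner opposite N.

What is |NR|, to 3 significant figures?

35.9

The virtual corner opposite N is at (32.0, -22.9). Since A1 is tangent to PR there, GR ⟂ PR and tangency of A1 to UV means the radius GU is perpendicular to UV, with radius 6.7, so the center G sits 6.7 in from both sides at G = (25.3, -16.2). That places the tangent points at R = (32.0, -16.2) on PR and U = (25.3, -22.9) on UV. Then |NR| = |R − N| = 35.9.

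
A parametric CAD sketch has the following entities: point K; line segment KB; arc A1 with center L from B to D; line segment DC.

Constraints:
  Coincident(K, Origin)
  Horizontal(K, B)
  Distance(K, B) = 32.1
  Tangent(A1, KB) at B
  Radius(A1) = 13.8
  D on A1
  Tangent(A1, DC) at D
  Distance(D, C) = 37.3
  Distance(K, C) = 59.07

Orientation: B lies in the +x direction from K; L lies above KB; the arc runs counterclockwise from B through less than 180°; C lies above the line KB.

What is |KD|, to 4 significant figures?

48.69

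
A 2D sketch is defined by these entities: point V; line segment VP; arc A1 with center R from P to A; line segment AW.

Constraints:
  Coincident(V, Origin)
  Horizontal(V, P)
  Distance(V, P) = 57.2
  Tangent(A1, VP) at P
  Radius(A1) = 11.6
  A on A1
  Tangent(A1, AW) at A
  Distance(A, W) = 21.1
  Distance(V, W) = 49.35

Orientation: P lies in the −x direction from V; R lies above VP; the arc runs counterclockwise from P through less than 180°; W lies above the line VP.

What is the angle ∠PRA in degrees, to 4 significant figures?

73.85°

Checks: ∠(RP, PV) = 90.00° ✓; |RP| = 11.60 ✓; |RA| = 11.60 ✓; ∠(RA, AW) = 90.00° ✓; |AW| = 21.10 ✓; |VW| = 49.35 ✓.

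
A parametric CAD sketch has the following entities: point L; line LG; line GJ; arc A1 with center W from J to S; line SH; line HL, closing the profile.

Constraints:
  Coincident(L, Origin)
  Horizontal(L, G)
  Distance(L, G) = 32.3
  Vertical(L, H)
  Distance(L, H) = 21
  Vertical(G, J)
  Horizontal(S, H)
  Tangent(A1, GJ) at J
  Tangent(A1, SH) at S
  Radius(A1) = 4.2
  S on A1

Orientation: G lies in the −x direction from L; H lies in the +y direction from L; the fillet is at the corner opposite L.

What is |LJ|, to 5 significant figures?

36.408

L is at the origin; LG is horizontal with |LG| = 32.3 and G on the −x side, so G = (-32.300, 0.0000). LH is vertical with |LH| = 21.0 and H on the +y side, so H = (0.0000, 21.000). The virtual corner opposite L is at (-32.300, 21.000). The tangent condition forces WJ to be normal to GJ and since A1 is tangent to SH there, WS ⟂ SH, with radius 4.2, so the center W sits 4.2 in from both sides at W = (-28.100, 16.800). That places the tangent points at J = (-32.300, 16.800) on GJ and S = (-28.100, 21.000) on SH. Then |LJ| = |J − L| = 36.408.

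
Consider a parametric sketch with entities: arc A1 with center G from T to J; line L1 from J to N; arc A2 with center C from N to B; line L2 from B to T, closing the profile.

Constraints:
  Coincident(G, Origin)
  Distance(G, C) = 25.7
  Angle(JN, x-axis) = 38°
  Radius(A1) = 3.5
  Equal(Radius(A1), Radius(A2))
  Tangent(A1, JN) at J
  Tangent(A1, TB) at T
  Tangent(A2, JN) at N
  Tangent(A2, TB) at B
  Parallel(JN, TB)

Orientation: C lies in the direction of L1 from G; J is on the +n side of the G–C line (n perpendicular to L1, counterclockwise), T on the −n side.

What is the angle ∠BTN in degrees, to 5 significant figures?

15.236°

The slot axis is L1's direction at 38.0°, so u = (cos 38.0°, sin 38.0°) = (0.78801, 0.61566) and n = (−sin 38.0°, cos 38.0°) = (-0.61566, 0.78801). G is at the origin and C lies 25.7 along u from G, so C = 25.7·u = (20.252, 15.822). Tangency of A1 to both parallel lines with radius 3.5 puts J and T at G ± 3.5·n: J = (-2.1548, 2.7580), T = (2.1548, -2.7580). Equal radii place N and B the same way about C: N = C + 3.5·n = (18.097, 18.581), B = C − 3.5·n = (22.407, 13.064). Then cos ∠BTN = TB·TN / (|TB||TN|), giving 15.236°.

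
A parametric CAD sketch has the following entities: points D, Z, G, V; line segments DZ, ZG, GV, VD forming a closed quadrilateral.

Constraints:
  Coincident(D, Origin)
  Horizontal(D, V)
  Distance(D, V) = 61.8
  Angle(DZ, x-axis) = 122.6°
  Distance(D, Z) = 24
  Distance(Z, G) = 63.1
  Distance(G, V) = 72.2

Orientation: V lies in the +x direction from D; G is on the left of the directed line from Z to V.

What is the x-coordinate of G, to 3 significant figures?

31.1

Checks: |ZG| = 63.10 ✓; |GV| = 72.20 ✓.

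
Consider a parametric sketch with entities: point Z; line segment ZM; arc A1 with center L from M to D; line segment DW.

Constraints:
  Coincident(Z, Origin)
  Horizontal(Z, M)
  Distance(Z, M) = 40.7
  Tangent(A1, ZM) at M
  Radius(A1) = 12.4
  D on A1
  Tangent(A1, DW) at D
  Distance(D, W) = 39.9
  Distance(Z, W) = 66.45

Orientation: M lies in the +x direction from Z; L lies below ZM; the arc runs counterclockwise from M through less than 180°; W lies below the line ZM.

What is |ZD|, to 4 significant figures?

32.59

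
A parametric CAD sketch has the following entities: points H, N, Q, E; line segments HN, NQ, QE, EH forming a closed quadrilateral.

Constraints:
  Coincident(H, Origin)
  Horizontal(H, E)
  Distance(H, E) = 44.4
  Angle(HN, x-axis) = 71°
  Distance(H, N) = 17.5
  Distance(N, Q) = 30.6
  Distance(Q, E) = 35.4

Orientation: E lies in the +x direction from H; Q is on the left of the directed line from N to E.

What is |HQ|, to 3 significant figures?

45.6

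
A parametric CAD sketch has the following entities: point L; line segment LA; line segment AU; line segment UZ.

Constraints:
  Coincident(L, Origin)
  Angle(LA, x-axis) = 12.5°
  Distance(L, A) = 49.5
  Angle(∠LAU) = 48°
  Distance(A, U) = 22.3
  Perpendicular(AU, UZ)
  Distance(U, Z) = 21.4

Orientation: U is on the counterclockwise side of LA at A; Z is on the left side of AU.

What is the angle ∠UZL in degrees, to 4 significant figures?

144.9°

L is at the origin; LA runs at 12.5° with length 49.5, so A = 49.5·(cos 12.5°, sin 12.5°) = (48.33, 10.71). ∠LAU = 48.0°, so AU runs at 12.5° + (180° − 48.0°) = 144.5° from the x-axis; with |AU| = 22.3, U = A + 22.3·(cos 144.5°, sin 144.5°) = (30.17, 23.66). AU ⟂ UZ; with |UZ| = 21.4 on the left of AU, Z = U + 21.4·(-0.5807, -0.8141) = (17.74, 6.241). Then cos ∠UZL = ZU·ZL / (|ZU||ZL|), giving 144.9°.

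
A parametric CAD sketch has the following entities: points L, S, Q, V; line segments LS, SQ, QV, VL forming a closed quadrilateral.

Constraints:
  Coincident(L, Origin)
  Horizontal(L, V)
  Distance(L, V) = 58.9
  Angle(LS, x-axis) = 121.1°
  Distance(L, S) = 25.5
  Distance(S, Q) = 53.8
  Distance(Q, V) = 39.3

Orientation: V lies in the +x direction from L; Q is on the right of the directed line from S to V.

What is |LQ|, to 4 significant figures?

29.36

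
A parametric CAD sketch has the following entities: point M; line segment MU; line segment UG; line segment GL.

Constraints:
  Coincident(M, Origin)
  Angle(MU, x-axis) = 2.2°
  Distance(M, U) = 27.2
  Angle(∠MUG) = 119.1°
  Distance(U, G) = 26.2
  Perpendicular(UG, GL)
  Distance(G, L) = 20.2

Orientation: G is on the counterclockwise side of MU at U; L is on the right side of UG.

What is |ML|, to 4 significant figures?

59.06

M is at the origin; MU runs at 2.2° with length 27.2, so U = 27.2·(cos 2.2°, sin 2.2°) = (27.18, 1.044). ∠MUG = 119.1°, so UG runs at 2.2° + (180° − 119.1°) = 63.10° from the x-axis; with |UG| = 26.2, G = U + 26.2·(cos 63.10°, sin 63.10°) = (39.03, 24.41). The perpendicularity gives GL at right angles to UG; with |GL| = 20.2 on the right of UG, L = G + 20.2·(0.8918, -0.4524) = (57.05, 15.27). Then |ML| = |L − M| = 59.06.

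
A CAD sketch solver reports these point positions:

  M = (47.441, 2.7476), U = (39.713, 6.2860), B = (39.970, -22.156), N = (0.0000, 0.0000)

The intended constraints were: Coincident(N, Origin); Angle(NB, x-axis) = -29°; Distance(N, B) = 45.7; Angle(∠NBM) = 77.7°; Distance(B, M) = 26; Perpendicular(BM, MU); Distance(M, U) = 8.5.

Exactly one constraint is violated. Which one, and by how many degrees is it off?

Perpendicular(BM, MU) — off by 7.90°.

N = (0.00, 0.00) ✓; NB at -29.00° ✓; |NB| = 45.70 ✓; ∠NBM = 77.70° ✓; |BM| = 26.00 ✓; ∠(BM, MU) = 82.10° ✗; |MU| = 8.500 ✓.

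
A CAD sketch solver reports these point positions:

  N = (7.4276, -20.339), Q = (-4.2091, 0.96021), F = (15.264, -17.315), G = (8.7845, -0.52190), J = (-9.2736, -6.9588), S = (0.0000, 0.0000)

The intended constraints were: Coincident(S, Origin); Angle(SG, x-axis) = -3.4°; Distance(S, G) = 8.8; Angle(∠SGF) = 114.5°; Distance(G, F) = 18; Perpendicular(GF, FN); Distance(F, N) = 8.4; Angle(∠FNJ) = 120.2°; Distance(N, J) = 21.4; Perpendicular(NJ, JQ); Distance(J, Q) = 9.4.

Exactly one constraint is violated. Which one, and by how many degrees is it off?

Perpendicular(NJ, JQ) — off by 6.10°.

S = (0.00, 0.00) ✓; SG at -3.400° ✓; |SG| = 8.800 ✓; ∠SGF = 114.5° ✓; |GF| = 18.00 ✓; ∠(GF, FN) = 90.00° ✓; |FN| = 8.400 ✓; ∠FNJ = 120.2° ✓; |NJ| = 21.40 ✓; ∠(NJ, JQ) = 83.90° ✗; |JQ| = 9.400 ✓.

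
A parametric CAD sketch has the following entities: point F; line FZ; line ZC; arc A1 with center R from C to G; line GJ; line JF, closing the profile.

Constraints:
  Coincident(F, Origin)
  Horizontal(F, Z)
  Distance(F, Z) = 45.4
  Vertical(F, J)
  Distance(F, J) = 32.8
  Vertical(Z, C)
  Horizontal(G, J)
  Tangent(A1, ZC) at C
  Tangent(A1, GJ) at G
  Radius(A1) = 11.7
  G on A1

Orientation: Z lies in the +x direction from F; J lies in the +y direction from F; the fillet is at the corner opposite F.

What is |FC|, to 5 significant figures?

50.064

The virtual corner opposite F is at (45.400, 32.800). A1 meets ZC tangentially, so RC is at right angles to ZC and the tangent condition forces RG to be normal to GJ, with radius 11.7, so the center R sits 11.7 in from both sides at R = (33.700, 21.100). That places the tangent points at C = (45.400, 21.100) on ZC and G = (33.700, 32.800) on GJ. Then |FC| = |C − F| = 50.064.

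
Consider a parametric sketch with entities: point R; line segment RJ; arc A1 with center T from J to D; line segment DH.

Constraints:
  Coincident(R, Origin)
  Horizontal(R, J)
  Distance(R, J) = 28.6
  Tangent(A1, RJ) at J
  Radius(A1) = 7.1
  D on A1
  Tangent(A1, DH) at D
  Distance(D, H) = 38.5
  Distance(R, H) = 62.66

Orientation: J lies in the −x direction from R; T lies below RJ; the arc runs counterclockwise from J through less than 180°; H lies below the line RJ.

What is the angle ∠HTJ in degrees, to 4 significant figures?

152.6°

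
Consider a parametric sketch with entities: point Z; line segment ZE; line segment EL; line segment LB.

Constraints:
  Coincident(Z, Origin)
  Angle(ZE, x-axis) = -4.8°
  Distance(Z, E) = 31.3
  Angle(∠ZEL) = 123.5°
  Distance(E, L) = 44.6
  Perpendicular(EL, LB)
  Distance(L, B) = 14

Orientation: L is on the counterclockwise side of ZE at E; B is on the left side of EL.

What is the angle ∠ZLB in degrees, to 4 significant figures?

67.13°

Z is at the origin; ZE runs at -4.8° with length 31.3, so E = 31.3·(cos -4.8°, sin -4.8°) = (31.19, -2.619). ∠ZEL = 123.5°, so EL runs at -4.8° + (180° − 123.5°) = 51.70° from the x-axis; with |EL| = 44.6, L = E + 44.6·(cos 51.70°, sin 51.70°) = (58.83, 32.38). EL ⟂ LB; with |LB| = 14.0 on the left of EL, B = L + 14.0·(-0.7848, 0.6198) = (47.85, 41.06). Then cos ∠ZLB = LZ·LB / (|LZ||LB|), giving 67.13°.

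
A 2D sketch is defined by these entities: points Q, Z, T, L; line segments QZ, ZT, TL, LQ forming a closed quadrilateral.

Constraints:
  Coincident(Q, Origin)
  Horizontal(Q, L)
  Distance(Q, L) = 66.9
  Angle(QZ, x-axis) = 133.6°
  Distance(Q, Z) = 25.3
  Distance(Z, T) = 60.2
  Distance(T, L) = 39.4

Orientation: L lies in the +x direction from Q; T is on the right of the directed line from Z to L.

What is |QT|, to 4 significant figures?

35.63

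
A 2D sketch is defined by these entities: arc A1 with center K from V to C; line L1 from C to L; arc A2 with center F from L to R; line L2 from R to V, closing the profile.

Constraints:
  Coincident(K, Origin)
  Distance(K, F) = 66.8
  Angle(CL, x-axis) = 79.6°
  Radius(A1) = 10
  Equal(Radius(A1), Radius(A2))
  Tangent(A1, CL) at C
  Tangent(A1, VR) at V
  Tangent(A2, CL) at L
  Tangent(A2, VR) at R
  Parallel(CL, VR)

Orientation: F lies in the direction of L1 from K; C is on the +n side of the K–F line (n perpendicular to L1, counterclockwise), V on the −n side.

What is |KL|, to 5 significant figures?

67.544

Tangency of A1 to both parallel lines with radius 10.0 puts C and V at K ± 10.0·n: C = (-9.8357, 1.8052), V = (9.8357, -1.8052). Equal radii place L and R the same way about F: L = F + 10.0·n = (2.2230, 67.508), R = F − 10.0·n = (21.894, 63.897). Then |KL| = |L − K| = 67.544.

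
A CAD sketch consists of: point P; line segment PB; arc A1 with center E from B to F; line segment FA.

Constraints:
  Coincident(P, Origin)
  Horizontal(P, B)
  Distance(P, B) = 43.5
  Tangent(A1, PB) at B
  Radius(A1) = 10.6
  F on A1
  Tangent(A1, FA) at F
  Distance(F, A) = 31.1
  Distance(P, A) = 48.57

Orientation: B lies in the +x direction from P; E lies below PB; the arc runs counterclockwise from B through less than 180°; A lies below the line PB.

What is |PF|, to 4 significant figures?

34.22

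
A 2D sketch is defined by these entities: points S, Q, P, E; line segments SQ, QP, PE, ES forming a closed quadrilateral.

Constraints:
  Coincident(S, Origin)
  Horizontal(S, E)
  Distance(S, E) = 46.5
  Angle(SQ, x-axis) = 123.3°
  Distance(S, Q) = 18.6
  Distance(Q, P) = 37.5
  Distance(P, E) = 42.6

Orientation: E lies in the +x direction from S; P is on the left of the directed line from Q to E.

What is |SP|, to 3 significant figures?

41.2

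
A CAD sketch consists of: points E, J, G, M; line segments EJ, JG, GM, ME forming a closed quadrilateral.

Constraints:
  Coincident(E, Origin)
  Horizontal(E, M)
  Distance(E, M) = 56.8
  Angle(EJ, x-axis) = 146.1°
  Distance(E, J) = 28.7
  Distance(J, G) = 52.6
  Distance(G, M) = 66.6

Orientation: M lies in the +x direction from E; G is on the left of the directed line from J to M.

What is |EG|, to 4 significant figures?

53.78

Checks: |JG| = 52.60 ✓; |GM| = 66.60 ✓.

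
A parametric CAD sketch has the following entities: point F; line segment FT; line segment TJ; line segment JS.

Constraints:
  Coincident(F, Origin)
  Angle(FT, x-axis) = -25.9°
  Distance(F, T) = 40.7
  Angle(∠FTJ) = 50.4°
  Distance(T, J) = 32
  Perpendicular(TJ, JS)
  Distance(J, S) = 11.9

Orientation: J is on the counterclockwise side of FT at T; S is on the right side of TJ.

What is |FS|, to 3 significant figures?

43.7

F is at the origin; FT runs at -25.9° with length 40.7, so T = 40.7·(cos -25.9°, sin -25.9°) = (36.6, -17.8). ∠FTJ = 50.4°, so TJ runs at -25.9° + (180° − 50.4°) = 104° from the x-axis; with |TJ| = 32.0, J = T + 32.0·(cos 104°, sin 104°) = (29.0, 13.3). TJ is perpendicular to JS; with |JS| = 11.9 on the right of TJ, S = J + 11.9·(0.972, 0.237) = (40.6, 16.1). Then |FS| = |S − F| = 43.7.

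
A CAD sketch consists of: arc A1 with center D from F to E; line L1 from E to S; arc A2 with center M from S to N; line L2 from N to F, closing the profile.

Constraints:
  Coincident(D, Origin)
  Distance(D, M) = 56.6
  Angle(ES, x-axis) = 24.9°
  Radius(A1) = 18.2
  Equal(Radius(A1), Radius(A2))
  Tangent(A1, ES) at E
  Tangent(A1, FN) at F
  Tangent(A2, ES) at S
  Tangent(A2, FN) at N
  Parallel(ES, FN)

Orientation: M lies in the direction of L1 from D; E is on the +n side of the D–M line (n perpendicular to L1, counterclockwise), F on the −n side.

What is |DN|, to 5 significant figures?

59.454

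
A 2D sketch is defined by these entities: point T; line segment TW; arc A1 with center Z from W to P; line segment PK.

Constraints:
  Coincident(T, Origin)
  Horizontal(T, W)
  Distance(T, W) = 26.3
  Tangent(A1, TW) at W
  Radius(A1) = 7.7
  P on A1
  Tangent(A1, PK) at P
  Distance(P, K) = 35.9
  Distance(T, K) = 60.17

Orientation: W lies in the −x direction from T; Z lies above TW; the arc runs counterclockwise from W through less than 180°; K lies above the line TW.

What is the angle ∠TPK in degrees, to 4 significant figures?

167.1°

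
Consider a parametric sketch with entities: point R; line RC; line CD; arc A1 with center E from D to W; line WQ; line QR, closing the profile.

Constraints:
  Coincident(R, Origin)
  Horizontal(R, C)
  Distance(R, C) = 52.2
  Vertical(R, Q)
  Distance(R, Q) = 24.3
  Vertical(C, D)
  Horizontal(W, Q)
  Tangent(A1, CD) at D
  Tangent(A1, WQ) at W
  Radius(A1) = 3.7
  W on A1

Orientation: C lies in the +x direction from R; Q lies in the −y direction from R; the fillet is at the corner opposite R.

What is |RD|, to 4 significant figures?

56.12

The virtual corner opposite R is at (52.20, -24.30). A1 meets CD tangentially, so ED is at right angles to CD and since A1 is tangent to WQ there, EW ⟂ WQ, with radius 3.7, so the center E sits 3.7 in from both sides at E = (48.50, -20.60). That places the tangent points at D = (52.20, -20.60) on CD and W = (48.50, -24.30) on WQ. Then |RD| = |D − R| = 56.12.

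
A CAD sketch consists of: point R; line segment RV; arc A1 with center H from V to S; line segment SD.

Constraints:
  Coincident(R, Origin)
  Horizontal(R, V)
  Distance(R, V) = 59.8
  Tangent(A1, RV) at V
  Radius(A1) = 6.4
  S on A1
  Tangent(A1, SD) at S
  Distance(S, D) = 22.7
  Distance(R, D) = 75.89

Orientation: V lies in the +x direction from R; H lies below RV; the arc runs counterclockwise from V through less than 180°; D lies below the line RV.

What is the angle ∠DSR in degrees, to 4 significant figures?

144.7°

R is at the origin; RV is horizontal with |RV| = 59.8 and V on the +x side, so V = (59.80, 0.000). Tangency of A1 to RV means the radius HV is perpendicular to RV, so H = V + (0, -6.4) = (59.80, -6.400). Since HS ⟂ SD (tangency), |HD| = √(6.4² + 22.7²) = 23.58 regardless of where S sits on A1. So D lies on both circle(R, 75.89) and circle(H, 23.58); the below-RV intersection is D = (70.83, -27.25). S is the foot of the tangent from D: S = (55.17, -10.82).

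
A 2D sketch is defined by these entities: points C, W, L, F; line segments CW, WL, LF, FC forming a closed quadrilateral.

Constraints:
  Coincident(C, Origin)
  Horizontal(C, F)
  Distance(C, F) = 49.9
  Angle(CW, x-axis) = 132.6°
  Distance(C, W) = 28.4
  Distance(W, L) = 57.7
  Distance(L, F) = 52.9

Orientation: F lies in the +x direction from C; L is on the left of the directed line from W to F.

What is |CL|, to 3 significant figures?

58.3

C is at the origin; C and F share the same y with |CF| = 49.9 and F in +x, so F = (49.9, 0). CW runs at 132.6° with |CW| = 28.4, so W = (-19.2, 20.9). L is determined by |WL| = 57.7 and |LF| = 52.9 together: it lies at the intersection of circle(W, 57.7) and circle(F, 52.9). With |WF| = 72.2, the foot of the radical line on WF is 39.8 from W and the perpendicular offset is √(57.7² − 39.8²) = 41.8. Taking the left-of-WF solution: L = (31.0, 49.4).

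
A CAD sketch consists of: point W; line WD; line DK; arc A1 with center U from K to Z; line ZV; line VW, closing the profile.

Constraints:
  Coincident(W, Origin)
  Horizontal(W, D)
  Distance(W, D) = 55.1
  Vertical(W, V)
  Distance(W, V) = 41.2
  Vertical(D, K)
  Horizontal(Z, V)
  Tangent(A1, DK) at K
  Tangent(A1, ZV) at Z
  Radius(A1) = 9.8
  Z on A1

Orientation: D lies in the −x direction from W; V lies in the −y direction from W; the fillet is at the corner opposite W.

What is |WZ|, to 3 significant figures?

61.2

The virtual corner opposite W is at (-55.1, -41.2). Tangency of A1 to DK means the radius UK is perpendicular to DK and tangency of A1 to ZV means the radius UZ is perpendicular to ZV, with radius 9.8, so the center U sits 9.8 in from both sides at U = (-45.3, -31.4). That places the tangent points at K = (-55.1, -31.4) on DK and Z = (-45.3, -41.2) on ZV. Then |WZ| = |Z − W| = 61.2.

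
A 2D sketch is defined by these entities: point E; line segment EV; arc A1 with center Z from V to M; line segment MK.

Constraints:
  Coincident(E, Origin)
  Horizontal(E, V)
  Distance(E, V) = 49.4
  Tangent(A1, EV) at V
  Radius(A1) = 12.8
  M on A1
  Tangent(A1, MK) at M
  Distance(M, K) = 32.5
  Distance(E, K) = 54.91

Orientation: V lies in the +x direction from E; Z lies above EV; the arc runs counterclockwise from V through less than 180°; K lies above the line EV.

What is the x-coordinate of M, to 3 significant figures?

57.8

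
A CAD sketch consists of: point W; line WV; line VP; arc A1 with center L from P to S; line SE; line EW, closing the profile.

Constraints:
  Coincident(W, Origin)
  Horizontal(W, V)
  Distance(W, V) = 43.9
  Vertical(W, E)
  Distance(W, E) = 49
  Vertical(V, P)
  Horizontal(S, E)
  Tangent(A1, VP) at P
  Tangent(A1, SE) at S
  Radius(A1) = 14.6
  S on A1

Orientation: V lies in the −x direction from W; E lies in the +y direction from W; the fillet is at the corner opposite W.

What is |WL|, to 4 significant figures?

45.19

WE is vertical with |WE| = 49.0 and E on the +y side, so E = (0.000, 49.00). The virtual corner opposite W is at (-43.90, 49.00). A1 meets VP tangentially, so LP is at right angles to VP and the tangent condition forces LS to be normal to SE, with radius 14.6, so the center L sits 14.6 in from both sides at L = (-29.30, 34.40). Then |WL| = |L − W| = 45.19.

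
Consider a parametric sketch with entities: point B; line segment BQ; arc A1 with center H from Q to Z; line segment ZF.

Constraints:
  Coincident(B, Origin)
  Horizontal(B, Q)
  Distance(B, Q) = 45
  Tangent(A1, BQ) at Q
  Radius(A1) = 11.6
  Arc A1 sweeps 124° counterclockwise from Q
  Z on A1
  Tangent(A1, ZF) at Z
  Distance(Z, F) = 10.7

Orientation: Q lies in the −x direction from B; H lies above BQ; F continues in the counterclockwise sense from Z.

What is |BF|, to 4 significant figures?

49.37

B is at the origin; B and Q share the same y with |BQ| = 45.0 and Q on the −x side, so Q = (-45.00, 0.000). A1 meets BQ tangentially, so HQ is at right angles to BQ, so H = Q + (0, 11.6) = (-45.00, 11.60). On A1, Q sits at bearing -90° from H; a 124° counterclockwise sweep puts Z at bearing 34°, so Z = H + 11.6·(cos 34°, sin 34°) = (-35.38, 18.09). Tangency of A1 to ZF means the radius HZ is perpendicular to ZF, so ZF runs along (−sin 34°, cos 34°); with |ZF| = 10.7, F = (-41.37, 26.96). Then |BF| = |F − B| = 49.37.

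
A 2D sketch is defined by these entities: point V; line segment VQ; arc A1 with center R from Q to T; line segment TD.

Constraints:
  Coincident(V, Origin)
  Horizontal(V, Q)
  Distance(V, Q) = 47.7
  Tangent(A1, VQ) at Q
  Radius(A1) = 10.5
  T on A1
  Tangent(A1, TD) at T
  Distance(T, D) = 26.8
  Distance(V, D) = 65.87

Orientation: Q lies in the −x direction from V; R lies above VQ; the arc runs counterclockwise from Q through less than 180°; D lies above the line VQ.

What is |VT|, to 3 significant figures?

42.1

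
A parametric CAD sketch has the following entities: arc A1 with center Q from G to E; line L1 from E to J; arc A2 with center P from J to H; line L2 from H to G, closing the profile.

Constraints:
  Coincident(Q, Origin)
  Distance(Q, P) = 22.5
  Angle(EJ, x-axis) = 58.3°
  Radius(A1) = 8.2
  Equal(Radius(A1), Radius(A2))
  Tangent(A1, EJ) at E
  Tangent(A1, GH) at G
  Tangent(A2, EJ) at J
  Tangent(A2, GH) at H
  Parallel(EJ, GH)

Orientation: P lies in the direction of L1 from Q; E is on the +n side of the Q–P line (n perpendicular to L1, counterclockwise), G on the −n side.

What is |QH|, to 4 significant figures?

23.95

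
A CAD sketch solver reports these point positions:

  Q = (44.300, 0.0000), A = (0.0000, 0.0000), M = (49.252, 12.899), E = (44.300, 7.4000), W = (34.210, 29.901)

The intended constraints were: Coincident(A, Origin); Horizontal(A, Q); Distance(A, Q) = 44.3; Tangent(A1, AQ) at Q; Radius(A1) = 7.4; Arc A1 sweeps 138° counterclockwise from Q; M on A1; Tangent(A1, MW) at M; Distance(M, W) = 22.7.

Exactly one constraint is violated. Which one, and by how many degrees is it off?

Tangent(A1, MW) at M — off by 6.50°.

A = (0.00, 0.00) ✓; A.y = 0.00, Q.y = 0.00 ✓; |AQ| = 44.30 ✓; ∠(EQ, QA) = 90.00° ✓; |EQ| = 7.400 ✓; bearing(E→M) − bearing(E→Q) = 138.0° ✓; |EM| = 7.400 ✓; ∠(EM, MW) = 96.50° ✗; |MW| = 22.70 ✓.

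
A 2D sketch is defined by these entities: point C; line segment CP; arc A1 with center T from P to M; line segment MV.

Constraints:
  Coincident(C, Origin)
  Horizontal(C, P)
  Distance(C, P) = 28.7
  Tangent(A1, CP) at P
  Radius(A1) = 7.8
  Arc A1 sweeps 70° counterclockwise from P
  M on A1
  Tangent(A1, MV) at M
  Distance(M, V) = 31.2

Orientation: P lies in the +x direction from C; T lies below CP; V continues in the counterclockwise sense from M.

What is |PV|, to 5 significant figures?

38.870

C is at the origin; C and P share the same y with |CP| = 28.7 and P on the +x side, so P = (28.700, 0.0000). A1 meets CP tangentially, so TP is at right angles to CP, so T = P + (0, -7.8) = (28.700, -7.8000). On A1, P sits at bearing 90° from T; a 70° counterclockwise sweep puts M at bearing 160°, so M = T + 7.8·(cos 160°, sin 160°) = (21.370, -5.1322). A1 meets MV tangentially, so TM is at right angles to MV, so MV runs along (−sin 160°, cos 160°); with |MV| = 31.2, V = (10.699, -34.451). Then |PV| = |V − P| = 38.870.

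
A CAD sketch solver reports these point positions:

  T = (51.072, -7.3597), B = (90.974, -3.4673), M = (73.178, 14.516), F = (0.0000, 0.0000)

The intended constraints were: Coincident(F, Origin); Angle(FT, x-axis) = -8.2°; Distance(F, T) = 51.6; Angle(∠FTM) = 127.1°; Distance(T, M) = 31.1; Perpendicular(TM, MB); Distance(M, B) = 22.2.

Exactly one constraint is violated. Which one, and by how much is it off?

Distance(M, B) = 22.2 — off by 3.10.

F = (0.00, 0.00) ✓; FT at -8.200° ✓; |FT| = 51.60 ✓; ∠FTM = 127.1° ✓; |TM| = 31.10 ✓; ∠(TM, MB) = 90.00° ✓; |MB| = 25.30 ✗.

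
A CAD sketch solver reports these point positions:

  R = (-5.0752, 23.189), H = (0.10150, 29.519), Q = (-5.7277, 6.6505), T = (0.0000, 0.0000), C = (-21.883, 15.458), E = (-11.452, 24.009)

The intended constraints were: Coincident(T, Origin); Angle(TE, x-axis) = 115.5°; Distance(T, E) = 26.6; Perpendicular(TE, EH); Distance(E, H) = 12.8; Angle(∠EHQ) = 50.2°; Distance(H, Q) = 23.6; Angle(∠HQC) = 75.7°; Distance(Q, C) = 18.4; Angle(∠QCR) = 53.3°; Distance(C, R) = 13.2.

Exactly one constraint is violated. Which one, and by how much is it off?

Distance(C, R) = 13.2 — off by 5.30.

T = (0.00, 0.00) ✓; TE at 115.5° ✓; |TE| = 26.60 ✓; ∠(TE, EH) = 90.00° ✓; |EH| = 12.80 ✓; ∠EHQ = 50.20° ✓; |HQ| = 23.60 ✓; ∠HQC = 75.70° ✓; |QC| = 18.40 ✓; ∠QCR = 53.30° ✓; |CR| = 18.50 ✗.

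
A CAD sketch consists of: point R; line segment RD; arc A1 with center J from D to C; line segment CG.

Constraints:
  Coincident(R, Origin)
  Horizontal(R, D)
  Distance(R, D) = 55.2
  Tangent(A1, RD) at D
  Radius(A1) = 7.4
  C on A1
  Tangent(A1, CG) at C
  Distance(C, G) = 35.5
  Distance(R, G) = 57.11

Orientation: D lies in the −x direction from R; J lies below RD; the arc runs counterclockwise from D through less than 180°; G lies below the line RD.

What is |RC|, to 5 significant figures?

62.303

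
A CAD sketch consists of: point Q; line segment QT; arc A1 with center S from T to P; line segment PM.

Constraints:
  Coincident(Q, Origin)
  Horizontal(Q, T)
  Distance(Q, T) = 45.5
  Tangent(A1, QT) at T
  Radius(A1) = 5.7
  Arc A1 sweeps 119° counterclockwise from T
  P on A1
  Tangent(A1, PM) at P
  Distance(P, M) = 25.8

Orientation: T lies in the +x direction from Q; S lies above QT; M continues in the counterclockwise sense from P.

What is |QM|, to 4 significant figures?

49.04

On A1, T sits at bearing -90° from S; a 119° counterclockwise sweep puts P at bearing 29°, so P = S + 5.7·(cos 29°, sin 29°) = (50.49, 8.463). Since A1 is tangent to PM there, SP ⟂ PM, so PM runs along (−sin 29°, cos 29°); with |PM| = 25.8, M = (37.98, 31.03). Then |QM| = |M − Q| = 49.04.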